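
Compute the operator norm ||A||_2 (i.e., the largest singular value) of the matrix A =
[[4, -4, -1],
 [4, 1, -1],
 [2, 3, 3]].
||A||_2 ≈ 6.3865 (= sqrt(largest eigenvalue of A^T A))

||A||_2 = sigma_max(A) = sqrt(lambda_max(A^T A)). Form the symmetric matrix M = A^T A =
[[36, -6, -2],
 [-6, 26, 12],
 [-2, 12, 11]].
Its characteristic polynomial (trace, sum of principal 2x2 minors, determinant of M give the coefficients) is
  p(λ) = det(λ I - M) = λ^3 - 73λ^2 + 1434λ - 4900.
No integer candidate from the rational root theorem (±divisors of 4900) is a root, so the roots are irrational. The cubic discriminant is Δ = 123012308 > 0, so there are three distinct real roots. p(4) = -268 and p(5) = 570 have opposite signs, so a root lies in (4, 5); Newton's method refines it to λ ≈ 4.3047. p(27) = 284 and p(28) = -28 have opposite signs, so a root lies in (27, 28); Newton's method refines it to λ ≈ 27.9076. p(40) = -340 and p(41) = 102 have opposite signs, so a root lies in (40, 41); Newton's method refines it to λ ≈ 40.7877. Check (Vieta): the three roots sum to 73, matching tr M = 73.
So the eigenvalues of A^T A are ≈ 4.3047, 27.9076, 40.7877 (all ≥ 0, as they must be for A^T A). The largest is λ_max ≈ 40.7877, hence ||A||_2 = sqrt(λ_max) ≈ 6.3865.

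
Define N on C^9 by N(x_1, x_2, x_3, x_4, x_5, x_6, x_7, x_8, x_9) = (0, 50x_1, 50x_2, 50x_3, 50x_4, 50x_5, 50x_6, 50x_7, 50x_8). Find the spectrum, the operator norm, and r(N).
sigma(N) = {0}; ||N|| = 50; r(N) = 0. (N is nilpotent with N^9 = 0.)

On C^9, N is a strictly lower-triangular matrix with 50 on the subdiagonal and zeros elsewhere, so its characteristic polynomial is lambda^9 and every eigenvalue is 0: sigma(N) = {0}. For the operator norm, N e_i = 50e_{i+1} for i = 1, ..., 8 and N e_9 = 0, so the singular values of N are 50 (with multiplicity 8) and 0; hence ||N|| = 50. The spectral radius r(N) = max|lambda| = 0. Note ||N|| > r(N) — characteristic of non-normal nilpotent operators. Indeed N^9 = 0.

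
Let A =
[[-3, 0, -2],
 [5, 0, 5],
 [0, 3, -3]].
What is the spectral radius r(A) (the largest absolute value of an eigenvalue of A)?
r(A) ≈ 6.5659

The eigenvalues of A are the roots of its characteristic polynomial. With M = A (coefficients from the trace, the sum of principal 2x2 minors, and det A):
  p(λ) = det(λ I - M) = λ^3 + 6λ^2 - 6λ - 15.
No integer candidate from the rational root theorem (±divisors of 15) is a root, so the roots are irrational. The cubic discriminant is Δ = 18765 > 0, so there are three distinct real roots. p(-7) = -22 and p(-6) = 21 have opposite signs, so a root lies in (-7, -6); Newton's method refines it to λ ≈ -6.5659. p(-2) = 13 and p(-1) = -4 have opposite signs, so a root lies in (-2, -1); Newton's method refines it to λ ≈ -1.2548. p(1) = -14 and p(2) = 5 have opposite signs, so a root lies in (1, 2); Newton's method refines it to λ ≈ 1.8207. Check (Vieta): the three roots sum to -6, matching tr M = -6.
Thus the eigenvalues (to 4 decimals) are -6.5659 (modulus 6.5659); -1.2548 (modulus 1.2548); 1.8207 (modulus 1.8207). The spectral radius is the largest modulus: r(A) ≈ 6.5659. (Cross-check: r(A) ≤ ||A||_2 ≈ 8.2344; equality holds whenever A is normal, though it can also hold for some non-normal A.)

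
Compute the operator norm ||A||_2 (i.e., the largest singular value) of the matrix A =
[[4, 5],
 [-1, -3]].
||A||_2 = sqrt((51 + sqrt(2405))/2) ≈ 7.0725 (= sqrt(largest eigenvalue of A^T A))

||A||_2 = sigma_max(A) = sqrt(lambda_max(A^T A)). Form the symmetric matrix M = A^T A =
[[17, 23],
 [23, 34]].
Its characteristic polynomial (trace, determinant of M give the coefficients) is
  p(λ) = det(λ I - M) = λ^2 - 51λ + 49.
For λ^2 - 51λ + 49 the discriminant is 2405. It is nonnegative but not a perfect square, so the roots are real and irrational: λ = (51 ± sqrt(2405))/2 ≈ 50.0204, 0.9796.
So the eigenvalues of A^T A are ≈ 0.9796, 50.0204 (all ≥ 0, as they must be for A^T A). The largest is λ_max = (51 + sqrt(2405))/2 ≈ 50.0204, hence ||A||_2 = sqrt(λ_max) = sqrt((51 + sqrt(2405))/2) ≈ 7.0725.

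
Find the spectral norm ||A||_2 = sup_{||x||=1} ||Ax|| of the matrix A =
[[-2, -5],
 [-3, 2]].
||A||_2 = sqrt((42 + sqrt(320))/2) ≈ 5.4721 (= sqrt(largest eigenvalue of A^T A))

||A||_2 = sigma_max(A) = sqrt(lambda_max(A^T A)). Form the symmetric matrix M = A^T A =
[[13, 4],
 [4, 29]].
Its characteristic polynomial (trace, determinant of M give the coefficients) is
  p(λ) = det(λ I - M) = λ^2 - 42λ + 361.
For λ^2 - 42λ + 361 the discriminant is 320. It is nonnegative but not a perfect square, so the roots are real and irrational: λ = (42 ± sqrt(320))/2 ≈ 29.9443, 12.0557.
So the eigenvalues of A^T A are ≈ 12.0557, 29.9443 (all ≥ 0, as they must be for A^T A). The largest is λ_max = (42 + sqrt(320))/2 ≈ 29.9443, hence ||A||_2 = sqrt(λ_max) = sqrt((42 + sqrt(320))/2) ≈ 5.4721.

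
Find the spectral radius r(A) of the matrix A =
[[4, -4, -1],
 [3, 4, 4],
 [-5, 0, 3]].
r(A) ≈ 7.2579

The eigenvalues of A are the roots of its characteristic polynomial. With M = A (coefficients from the trace, the sum of principal 2x2 minors, and det A):
  p(λ) = det(λ I - M) = λ^3 - 11λ^2 + 47λ - 144.
No integer candidate from the rational root theorem (±divisors of 144) is a root, so the roots are irrational. The cubic discriminant is Δ = -134467 < 0, so there is one real root and a complex-conjugate pair. p(7) = -11 and p(8) = 40 have opposite signs, so a root lies in (7, 8); Newton's method refines it to λ ≈ 7.2579. Dividing out (λ - (7.2579)) leaves approximately λ^2 - 3.7421λ + 19.8403. For λ^2 - 3.7421λ + 19.8403 the discriminant is -65.3584. It is negative, so the remaining roots are the complex-conjugate pair λ ≈ 1.871 ± 4.0422i. Their product equals the constant term, so |λ|^2 ≈ 19.8403 and |λ| ≈ 4.4543.
Thus the eigenvalues (to 4 decimals) are 7.2579 (modulus 7.2579); 1.871 ± 4.0422i (modulus 4.4543). The spectral radius is the largest modulus: r(A) ≈ 7.2579. (Cross-check: r(A) ≤ ||A||_2 ≈ 7.5696; equality holds whenever A is normal, though it can also hold for some non-normal A.)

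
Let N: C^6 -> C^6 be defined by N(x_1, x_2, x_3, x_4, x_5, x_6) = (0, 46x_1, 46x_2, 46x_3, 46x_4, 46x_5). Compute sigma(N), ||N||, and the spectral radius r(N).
sigma(N) = {0}; ||N|| = 46; r(N) = 0. (N is nilpotent with N^6 = 0.)

On C^6, N is a strictly lower-triangular matrix with 46 on the subdiagonal and zeros elsewhere, so its characteristic polynomial is lambda^6 and every eigenvalue is 0: sigma(N) = {0}. For the operator norm, N e_i = 46e_{i+1} for i = 1, ..., 5 and N e_6 = 0, so the singular values of N are 46 (with multiplicity 5) and 0; hence ||N|| = 46. The spectral radius r(N) = max|lambda| = 0. Note ||N|| > r(N) — characteristic of non-normal nilpotent operators. Indeed N^6 = 0.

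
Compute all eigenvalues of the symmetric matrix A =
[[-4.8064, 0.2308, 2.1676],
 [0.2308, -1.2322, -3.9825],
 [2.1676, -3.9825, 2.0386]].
sigma(A) ≈ {-6, -3, 5}

A is real symmetric, so its spectrum consists of real eigenvalues. Expanding the characteristic polynomial of the displayed matrix gives
  det(λ I - A) = p(λ) = λ^3 + (4)λ^2 + (-27)λ + (-90).
Solving p(λ) = 0 yields eigenvalues ≈ -6, -3, 5. (A is shown rounded to 4 decimals, so these recover the underlying integer eigenvalues to within that precision.)
Verification: the trace of A = -4 equals the sum of eigenvalues -4, and det(A) ≈ 90.0006 matches the eigenvalue product 90.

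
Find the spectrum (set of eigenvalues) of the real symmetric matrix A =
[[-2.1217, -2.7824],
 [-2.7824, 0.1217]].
sigma(A) ≈ {-4, 2}

A is real symmetric, so its spectrum consists of real eigenvalues. Expanding the characteristic polynomial of the displayed matrix gives
  det(λ I - A) = p(λ) = λ^2 + (2)λ + (-8).
Solving p(λ) = 0 yields eigenvalues ≈ -4, 2. (A is shown rounded to 4 decimals, so these recover the underlying integer eigenvalues to within that precision.)
Verification: the trace of A = -2 equals the sum of eigenvalues -2, and det(A) ≈ -8.0000 matches the eigenvalue product -8.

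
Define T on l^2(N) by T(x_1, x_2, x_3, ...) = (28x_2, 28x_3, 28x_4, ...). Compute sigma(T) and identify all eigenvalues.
sigma(T) = closed disk {z in C : |z| ≤ 28}; sigma_p(T) = open disk {z in C : |z| < 28}

Note T = 28·V where V is the unit left shift (V x)_k = x_{k+1}; so sigma(T) = 28·sigma(V) and ||T|| = 28||V||. ||T x||^2 = 784sum_{k≥2} |x_k|^2 ≤ 784||x||^2, with equality on {x : x_1 = 0}, so ||T|| = 28. For any lambda with |lambda| < 28, set r = lambda/28 (|r| < 1); the vector x = (1, r, r^2, ...) is in l^2 and satisfies T x = 28(r, r^2, ...) = lambda x, so lambda is an eigenvalue. On the boundary |lambda| = 28 the geometric series diverges, so no l^2 eigenvector exists, but these lambda lie in the approximate point spectrum. Hence sigma(T) is the closed disk of radius 28 and sigma_p(T) is the open disk.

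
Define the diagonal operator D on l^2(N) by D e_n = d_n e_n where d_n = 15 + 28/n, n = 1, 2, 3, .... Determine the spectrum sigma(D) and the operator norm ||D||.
sigma(D) = {15 + 28/n : n ≥ 1} ∪ {15}; ||D|| = 43

A bounded diagonal operator on l^2 with diagonal entries d_n has spectrum equal to the closure of {d_n : n ≥ 1}: every d_n is an eigenvalue (with eigenvector e_n), so {d_n} ⊂ sigma(D); the spectrum is closed, so its closure is too; and for lambda not in the closure, (D - lambda I) has bounded inverse (the diagonal entries 1/(d_n - lambda) are bounded). For our sequence d_n = 15 + 28/n, n = 1, 2, 3, ...:
  - {d_n} = {15 + 28/n : n ≥ 1}; the only limit point is 15
  - closure = {15 + 28/n : n ≥ 1} ∪ {15}
For the norm: a diagonal operator has ||D|| = sup_n |d_n|. Here d_n = 15 + 28/n is positive and decreasing, so sup_n |d_n| = d_1 = 15 + 28 = 43. So ||D|| = 43.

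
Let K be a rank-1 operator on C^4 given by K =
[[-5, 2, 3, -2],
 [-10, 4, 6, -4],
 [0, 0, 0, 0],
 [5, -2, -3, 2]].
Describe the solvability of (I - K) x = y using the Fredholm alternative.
(I - K) is singular (det(I - K) = 0, i.e. 1 ∈ sigma(K)). (I - K) x = y is solvable iff y ⊥ ker((I - K)^*) = span{(-5, 2, 3, -2)}, i.e. iff -5y_1 + 2y_2 + 3y_3 - 2y_4 = 0. When solvable, the solutions are x = y + c·(1, 2, 0, -1), c arbitrary (ker(I - K) = span{(1, 2, 0, -1)}, dimension 1).

K has rank 1, so it is an outer product K = u v^T: every row of K is a multiple of one row vector. Reading off the entries, u = (1, 2, 0, -1) and v = (-5, 2, 3, -2) (row i of K equals u_i·v^T). A rank-one matrix u v^T satisfies K u = u (v·u) and kills the (3)-dimensional subspace v^⊥, so its characteristic polynomial is lambda^3 (lambda - v·u) with v·u = tr K = 1. Hence the eigenvalues of I - K are 1 (multiplicity 3) and 1 - (1) = 0, so det(I - K) = 0. (Direct check: I - K =
[[6, -2, -3, 2],
 [10, -3, -6, 4],
 [0, 0, 1, 0],
 [-5, 2, 3, -1]]
has determinant 0.) So 1 is an eigenvalue of K and (I - K) is not invertible. The finite-dimensional Fredholm alternative says: either (I - K) is invertible, or ker(I - K) ≠ {0} and then range(I - K) = ker((I - K)^*)^⊥, with dim ker(I - K) = dim ker((I - K)^*). We are in the second case, so we need both kernels. Kernel of I - K: (I - K) u = u - u (v·u) = u - u = 0, so ker(I - K) = span{u} = span{(1, 2, 0, -1)} (it is exactly 1-dimensional because rank(I - K) = 3). Kernel of the adjoint: K is real, so (I - K)^* = I - K^T = I - v u^T, and (I - v u^T) v = v - v (u·v) = 0; hence ker((I - K)^*) = span{v} = span{(-5, 2, 3, -2)}. Therefore (I - K) x = y is solvable iff <y, v> = 0, i.e. iff -5y_1 + 2y_2 + 3y_3 - 2y_4 = 0. When this holds, K y = u (v·y) = 0, so (I - K) y = y and x = y is a particular solution; the full solution set is the line x = y + c·u = y + c·(1, 2, 0, -1), c ∈ C.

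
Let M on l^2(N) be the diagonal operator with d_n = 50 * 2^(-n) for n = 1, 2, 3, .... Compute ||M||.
||M|| = 25 (attained at n = 1)

For M diagonal, ||M|| = sup_n |d_n|. The sequence d_n = 50 * 2^(-n) is positive and strictly decreasing (ratio 2^(-1) < 1), so the supremum is d_1 = 50/2 = 25. Hence ||M|| = 25.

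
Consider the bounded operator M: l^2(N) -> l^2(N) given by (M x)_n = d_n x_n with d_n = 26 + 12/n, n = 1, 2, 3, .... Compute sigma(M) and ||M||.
sigma(M) = {26 + 12/n : n ≥ 1} ∪ {26}; ||M|| = 38

A bounded diagonal operator on l^2 with diagonal entries d_n has spectrum equal to the closure of {d_n : n ≥ 1}: every d_n is an eigenvalue (with eigenvector e_n), so {d_n} ⊂ sigma(M); the spectrum is closed, so its closure is too; and for lambda not in the closure, (M - lambda I) has bounded inverse (the diagonal entries 1/(d_n - lambda) are bounded). For our sequence d_n = 26 + 12/n, n = 1, 2, 3, ...:
  - {d_n} = {26 + 12/n : n ≥ 1}; the only limit point is 26
  - closure = {26 + 12/n : n ≥ 1} ∪ {26}
For the norm: a diagonal operator has ||M|| = sup_n |d_n|. Here d_n = 26 + 12/n is positive and decreasing, so sup_n |d_n| = d_1 = 26 + 12 = 38. So ||M|| = 38.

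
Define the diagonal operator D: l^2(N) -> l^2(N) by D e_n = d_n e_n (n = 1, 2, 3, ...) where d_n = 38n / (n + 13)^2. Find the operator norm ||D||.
||D|| = 19/26 (attained at n = 13)

For D diagonal, ||D|| = sup_n |d_n|. Treat f(x) = 38x / (x + 13)^2 for real x > 0. By the quotient rule, f'(x) = 38(13 - x)/(x + 13)^3, which is positive for x < 13 and negative for x > 13. So f has a unique maximum at x = 13, and since 13 is a positive integer, the supremum over n ≥ 1 is attained at n = 13: d_13 = 38·13/(13 + 13)^2 = 38·13/676 = 19/26. Hence ||D|| = 19/26.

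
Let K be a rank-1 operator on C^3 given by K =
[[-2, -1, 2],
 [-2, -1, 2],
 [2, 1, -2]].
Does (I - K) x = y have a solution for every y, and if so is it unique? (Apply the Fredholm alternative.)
(I - K) is invertible (det(I - K) = 6 ≠ 0), so for every y in C^3 the equation (I - K) x = y has a unique solution.

K has rank 1, so it is an outer product K = u v^T: every row of K is a multiple of one row vector. Reading off the entries, u = (-1, -1, 1) and v = (2, 1, -2) (row i of K equals u_i·v^T). A rank-one matrix u v^T satisfies K u = u (v·u) and kills the (2)-dimensional subspace v^⊥, so its characteristic polynomial is lambda^2 (lambda - v·u) with v·u = tr K = -5. Hence the eigenvalues of I - K are 1 (multiplicity 2) and 1 - (-5) = 6, so det(I - K) = 6. (Direct check: I - K =
[[3, 1, -2],
 [2, 2, -2],
 [-2, -1, 3]]
has determinant 6.) The finite-dimensional Fredholm alternative says: either (I - K) is invertible, or ker(I - K) ≠ {0} and then range(I - K) = ker((I - K)^*)^⊥, with dim ker(I - K) = dim ker((I - K)^*). Since det(I - K) ≠ 0, 1 is not an eigenvalue of K and ker(I - K) = {0}, so we are in the first case: for every y there is a unique x = (I - K)^(-1) y. Explicitly, by the Sherman–Morrison formula, (I - u v^T)^(-1) = I + u v^T/(1 - v·u), i.e. (I - K)^(-1) = I + K/(6).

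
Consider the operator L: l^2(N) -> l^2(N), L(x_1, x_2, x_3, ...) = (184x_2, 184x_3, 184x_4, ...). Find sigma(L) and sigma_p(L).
sigma(L) = closed disk {z in C : |z| ≤ 184}; sigma_p(L) = open disk {z in C : |z| < 184}

Note L = 184·V where V is the unit left shift (V x)_k = x_{k+1}; so sigma(L) = 184·sigma(V) and ||L|| = 184||V||. ||L x||^2 = 33856sum_{k≥2} |x_k|^2 ≤ 33856||x||^2, with equality on {x : x_1 = 0}, so ||L|| = 184. For any lambda with |lambda| < 184, set r = lambda/184 (|r| < 1); the vector x = (1, r, r^2, ...) is in l^2 and satisfies L x = 184(r, r^2, ...) = lambda x, so lambda is an eigenvalue. On the boundary |lambda| = 184 the geometric series diverges, so no l^2 eigenvector exists, but these lambda lie in the approximate point spectrum. Hence sigma(L) is the closed disk of radius 184 and sigma_p(L) is the open disk.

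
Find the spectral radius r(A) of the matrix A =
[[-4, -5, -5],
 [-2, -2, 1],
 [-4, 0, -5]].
r(A) ≈ 9.3414

The eigenvalues of A are the roots of its characteristic polynomial. With M = A (coefficients from the trace, the sum of principal 2x2 minors, and det A):
  p(λ) = det(λ I - M) = λ^3 + 11λ^2 + 8λ - 70.
No integer candidate from the rational root theorem (±divisors of 70) is a root, so the roots are irrational. The cubic discriminant is Δ = 135196 > 0, so there are three distinct real roots. p(-10) = -50 and p(-9) = 20 have opposite signs, so a root lies in (-10, -9); Newton's method refines it to λ ≈ -9.3414. p(-4) = 10 and p(-3) = -22 have opposite signs, so a root lies in (-4, -3); Newton's method refines it to λ ≈ -3.6896. p(2) = -2 and p(3) = 80 have opposite signs, so a root lies in (2, 3); Newton's method refines it to λ ≈ 2.031. Check (Vieta): the three roots sum to -11, matching tr M = -11.
Thus the eigenvalues (to 4 decimals) are -9.3414 (modulus 9.3414); -3.6896 (modulus 3.6896); 2.031 (modulus 2.031). The spectral radius is the largest modulus: r(A) ≈ 9.3414. (Cross-check: r(A) ≤ ||A||_2 ≈ 9.902; equality holds whenever A is normal, though it can also hold for some non-normal A.)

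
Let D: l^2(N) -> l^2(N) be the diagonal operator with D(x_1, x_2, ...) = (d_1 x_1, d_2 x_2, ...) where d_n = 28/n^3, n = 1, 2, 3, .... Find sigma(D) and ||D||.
sigma(D) = {28/n^3 : n ≥ 1} ∪ {0}; ||D|| = 28

A bounded diagonal operator on l^2 with diagonal entries d_n has spectrum equal to the closure of {d_n : n ≥ 1}: every d_n is an eigenvalue (with eigenvector e_n), so {d_n} ⊂ sigma(D); the spectrum is closed, so its closure is too; and for lambda not in the closure, (D - lambda I) has bounded inverse (the diagonal entries 1/(d_n - lambda) are bounded). For our sequence d_n = 28/n^3, n = 1, 2, 3, ...:
  - {d_n} = {28/n^3 : n ≥ 1}; the only limit point is 0
  - closure = {28/n^3 : n ≥ 1} ∪ {0}
For the norm: a diagonal operator has ||D|| = sup_n |d_n|. Here d_n = 28/n^3 is positive and decreasing, so sup_n |d_n| = d_1 = 28. So ||D|| = 28.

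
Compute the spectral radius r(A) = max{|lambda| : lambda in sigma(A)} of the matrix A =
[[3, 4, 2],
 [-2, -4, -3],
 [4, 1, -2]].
r(A) = (4 + sqrt(28))/2 ≈ 4.6458

The eigenvalues of A are the roots of its characteristic polynomial. With M = A (coefficients from the trace, the sum of principal 2x2 minors, and det A):
  p(λ) = det(λ I - M) = λ^3 + 3λ^2 - 7λ + 3.
By the rational root theorem any rational root is an integer divisor of 3. Testing λ = 1: p(1) = 1 + 3 - 7 + 3 = 0, so λ = 1 is a root. Dividing out (λ - 1) leaves p(λ) = (λ - 1)(λ^2 + 4λ - 3). For λ^2 + 4λ - 3 the discriminant is 28. It is nonnegative but not a perfect square, so the roots are real and irrational: λ = (-4 ± sqrt(28))/2 ≈ 0.6458, -4.6458.
Thus the eigenvalues (to 4 decimals) are 0.6458 (modulus 0.6458); -4.6458 (modulus 4.6458); 1 (modulus 1). The spectral radius is the largest modulus: r(A) = (4 + sqrt(28))/2 ≈ 4.6458. (Cross-check: r(A) ≤ ||A||_2 ≈ 7.8149; equality holds whenever A is normal, though it can also hold for some non-normal A.)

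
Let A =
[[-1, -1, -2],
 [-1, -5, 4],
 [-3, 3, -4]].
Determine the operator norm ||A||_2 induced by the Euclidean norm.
||A||_2 ≈ 8.1876 (= sqrt(largest eigenvalue of A^T A))

||A||_2 = sigma_max(A) = sqrt(lambda_max(A^T A)). Form the symmetric matrix M = A^T A =
[[11, -3, 10],
 [-3, 35, -30],
 [10, -30, 36]].
Its characteristic polynomial (trace, sum of principal 2x2 minors, determinant of M give the coefficients) is
  p(λ) = det(λ I - M) = λ^3 - 82λ^2 + 1032λ - 1936.
No integer candidate from the rational root theorem (±divisors of 1936) is a root, so the roots are irrational. The cubic discriminant is Δ = 1342787072 > 0, so there are three distinct real roots. p(2) = -192 and p(3) = 449 have opposite signs, so a root lies in (2, 3); Newton's method refines it to λ ≈ 2.2762. p(12) = 368 and p(13) = -181 have opposite signs, so a root lies in (12, 13); Newton's method refines it to λ ≈ 12.6876. p(67) = -127 and p(68) = 3504 have opposite signs, so a root lies in (67, 68); Newton's method refines it to λ ≈ 67.0361. Check (Vieta): the three roots sum to 82, matching tr M = 82.
So the eigenvalues of A^T A are ≈ 2.2762, 12.6876, 67.0361 (all ≥ 0, as they must be for A^T A). The largest is λ_max ≈ 67.0361, hence ||A||_2 = sqrt(λ_max) ≈ 8.1876.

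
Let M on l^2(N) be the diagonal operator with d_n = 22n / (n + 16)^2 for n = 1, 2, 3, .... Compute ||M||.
||M|| = 11/32 (attained at n = 16)

For M diagonal, ||M|| = sup_n |d_n|. Treat f(x) = 22x / (x + 16)^2 for real x > 0. By the quotient rule, f'(x) = 22(16 - x)/(x + 16)^3, which is positive for x < 16 and negative for x > 16. So f has a unique maximum at x = 16, and since 16 is a positive integer, the supremum over n ≥ 1 is attained at n = 16: d_16 = 22·16/(16 + 16)^2 = 22·16/1024 = 11/32. Hence ||M|| = 11/32.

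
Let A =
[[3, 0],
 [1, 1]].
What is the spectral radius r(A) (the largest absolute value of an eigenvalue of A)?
r(A) = 3

The eigenvalues of A are the roots of its characteristic polynomial. With M = A (coefficients from the trace and determinant):
  p(λ) = det(λ I - M) = λ^2 - 4λ + 3.
For λ^2 - 4λ + 3 the discriminant is 4. It is a perfect square (2^2), so the roots are rational: λ = (4 ± 2)/2 = 3, 1.
Thus the eigenvalues (to 4 decimals) are 3 (modulus 3); 1 (modulus 1). The spectral radius is the largest modulus: r(A) = 3. (Cross-check: r(A) ≤ ||A||_2 ≈ 3.1796; equality holds whenever A is normal, though it can also hold for some non-normal A.)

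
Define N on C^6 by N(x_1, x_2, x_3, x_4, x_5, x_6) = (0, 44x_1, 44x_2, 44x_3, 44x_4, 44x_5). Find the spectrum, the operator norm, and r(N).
sigma(N) = {0}; ||N|| = 44; r(N) = 0. (N is nilpotent with N^6 = 0.)

On C^6, N is a strictly lower-triangular matrix with 44 on the subdiagonal and zeros elsewhere, so its characteristic polynomial is lambda^6 and every eigenvalue is 0: sigma(N) = {0}. For the operator norm, N e_i = 44e_{i+1} for i = 1, ..., 5 and N e_6 = 0, so the singular values of N are 44 (with multiplicity 5) and 0; hence ||N|| = 44. The spectral radius r(N) = max|lambda| = 0. Note ||N|| > r(N) — characteristic of non-normal nilpotent operators. Indeed N^6 = 0.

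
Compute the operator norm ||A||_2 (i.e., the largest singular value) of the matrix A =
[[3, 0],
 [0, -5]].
||A||_2 = 5 (= sqrt(largest eigenvalue of A^T A))

||A||_2 = sigma_max(A) = sqrt(lambda_max(A^T A)). Form the symmetric matrix M = A^T A =
[[9, 0],
 [0, 25]].
Its characteristic polynomial (trace, determinant of M give the coefficients) is
  p(λ) = det(λ I - M) = λ^2 - 34λ + 225.
For λ^2 - 34λ + 225 the discriminant is 256. It is a perfect square (16^2), so the roots are rational: λ = (34 ± 16)/2 = 25, 9.
So the eigenvalues of A^T A are ≈ 9, 25 (all ≥ 0, as they must be for A^T A). The largest is λ_max = 25, hence ||A||_2 = sqrt(λ_max) = 5.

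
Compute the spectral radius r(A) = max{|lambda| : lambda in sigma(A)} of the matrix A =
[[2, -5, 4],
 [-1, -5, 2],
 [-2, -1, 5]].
r(A) ≈ 5.1545

The eigenvalues of A are the roots of its characteristic polynomial. With M = A (coefficients from the trace, the sum of principal 2x2 minors, and det A):
  p(λ) = det(λ I - M) = λ^3 - 2λ^2 - 20λ + 87.
No integer candidate from the rational root theorem (±divisors of 87) is a root, so the roots are irrational. The cubic discriminant is Δ = -105339 < 0, so there is one real root and a complex-conjugate pair. p(-6) = -81 and p(-5) = 12 have opposite signs, so a root lies in (-6, -5); Newton's method refines it to λ ≈ -5.1545. Dividing out (λ - (-5.1545)) leaves approximately λ^2 - 7.1545λ + 16.8783. For λ^2 - 7.1545λ + 16.8783 the discriminant is -16.3259. It is negative, so the remaining roots are the complex-conjugate pair λ ≈ 3.5773 ± 2.0203i. Their product equals the constant term, so |λ|^2 ≈ 16.8783 and |λ| ≈ 4.1083.
Thus the eigenvalues (to 4 decimals) are -5.1545 (modulus 5.1545); 3.5773 ± 2.0203i (modulus 4.1083). The spectral radius is the largest modulus: r(A) ≈ 5.1545. (Cross-check: r(A) ≤ ||A||_2 ≈ 9.1177; equality holds whenever A is normal, though it can also hold for some non-normal A.)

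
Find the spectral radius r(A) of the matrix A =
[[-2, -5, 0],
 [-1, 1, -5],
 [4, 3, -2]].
r(A) = sqrt(28) ≈ 5.2915

The eigenvalues of A are the roots of its characteristic polynomial. With M = A (coefficients from the trace, the sum of principal 2x2 minors, and det A):
  p(λ) = det(λ I - M) = λ^3 + 3λ^2 + 10λ - 84.
By the rational root theorem any rational root is an integer divisor of 84. Testing λ = 3: p(3) = 27 + 27 + 30 - 84 = 0, so λ = 3 is a root. Dividing out (λ - 3) leaves p(λ) = (λ - 3)(λ^2 + 6λ + 28). For λ^2 + 6λ + 28 the discriminant is -76. It is negative, so the roots are the complex-conjugate pair λ = -3 ± (sqrt(76)/2) i ≈ -3 ± 4.3589i. For a conjugate pair the product of the roots equals the constant term, so |λ|^2 = 28 and |λ| = sqrt(28) ≈ 5.2915.
Thus the eigenvalues (to 4 decimals) are -3 ± 4.3589i (modulus 5.2915); 3 (modulus 3). The spectral radius is the largest modulus: r(A) = sqrt(28) ≈ 5.2915. (Cross-check: r(A) ≤ ||A||_2 ≈ 7.3919; equality holds whenever A is normal, though it can also hold for some non-normal A.)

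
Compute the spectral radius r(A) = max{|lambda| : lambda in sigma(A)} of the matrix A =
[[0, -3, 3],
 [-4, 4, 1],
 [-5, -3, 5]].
r(A) ≈ 6.1111

The eigenvalues of A are the roots of its characteristic polynomial. With M = A (coefficients from the trace, the sum of principal 2x2 minors, and det A):
  p(λ) = det(λ I - M) = λ^3 - 9λ^2 + 26λ - 51.
No integer candidate from the rational root theorem (±divisors of 51) is a root, so the roots are irrational. The cubic discriminant is Δ = -19679 < 0, so there is one real root and a complex-conjugate pair. p(6) = -3 and p(7) = 33 have opposite signs, so a root lies in (6, 7); Newton's method refines it to λ ≈ 6.1111. Dividing out (λ - (6.1111)) leaves approximately λ^2 - 2.8889λ + 8.3455. For λ^2 - 2.8889λ + 8.3455 the discriminant is -25.0361. It is negative, so the remaining roots are the complex-conjugate pair λ ≈ 1.4445 ± 2.5018i. Their product equals the constant term, so |λ|^2 ≈ 8.3455 and |λ| ≈ 2.8889.
Thus the eigenvalues (to 4 decimals) are 6.1111 (modulus 6.1111); 1.4445 ± 2.5018i (modulus 2.8889). The spectral radius is the largest modulus: r(A) ≈ 6.1111. (Cross-check: r(A) ≤ ||A||_2 ≈ 8.4769; equality holds whenever A is normal, though it can also hold for some non-normal A.)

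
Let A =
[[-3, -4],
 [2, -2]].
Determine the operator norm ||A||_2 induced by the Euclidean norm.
||A||_2 = sqrt((33 + sqrt(305))/2) ≈ 5.0232 (= sqrt(largest eigenvalue of A^T A))

||A||_2 = sigma_max(A) = sqrt(lambda_max(A^T A)). Form the symmetric matrix M = A^T A =
[[13, 8],
 [8, 20]].
Its characteristic polynomial (trace, determinant of M give the coefficients) is
  p(λ) = det(λ I - M) = λ^2 - 33λ + 196.
For λ^2 - 33λ + 196 the discriminant is 305. It is nonnegative but not a perfect square, so the roots are real and irrational: λ = (33 ± sqrt(305))/2 ≈ 25.2321, 7.7679.
So the eigenvalues of A^T A are ≈ 7.7679, 25.2321 (all ≥ 0, as they must be for A^T A). The largest is λ_max = (33 + sqrt(305))/2 ≈ 25.2321, hence ||A||_2 = sqrt(λ_max) = sqrt((33 + sqrt(305))/2) ≈ 5.0232.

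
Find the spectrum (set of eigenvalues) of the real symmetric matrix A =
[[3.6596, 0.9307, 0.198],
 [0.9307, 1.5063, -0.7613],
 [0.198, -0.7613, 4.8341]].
sigma(A) ≈ {1, 4, 5}

A is real symmetric, so its spectrum consists of real eigenvalues. Expanding the characteristic polynomial of the displayed matrix gives
  det(λ I - A) = p(λ) = λ^3 + (-10)λ^2 + (29)λ + (-20).
Solving p(λ) = 0 yields eigenvalues ≈ 1, 4, 5. (A is shown rounded to 4 decimals, so these recover the underlying integer eigenvalues to within that precision.)
Verification: the trace of A = 10 equals the sum of eigenvalues 10, and det(A) ≈ 19.9998 matches the eigenvalue product 20.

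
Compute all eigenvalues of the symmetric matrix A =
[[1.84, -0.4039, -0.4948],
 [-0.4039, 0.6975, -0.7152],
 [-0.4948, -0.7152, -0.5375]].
sigma(A) ≈ {-1, 1, 2}

A is real symmetric, so its spectrum consists of real eigenvalues. Expanding the characteristic polynomial of the displayed matrix gives
  det(λ I - A) = p(λ) = λ^3 + (-2)λ^2 + (-1)λ + (2).
Solving p(λ) = 0 yields eigenvalues ≈ -1, 1, 2. (A is shown rounded to 4 decimals, so these recover the underlying integer eigenvalues to within that precision.)
Verification: the trace of A = 2 equals the sum of eigenvalues 2, and det(A) ≈ -2.0000 matches the eigenvalue product -2.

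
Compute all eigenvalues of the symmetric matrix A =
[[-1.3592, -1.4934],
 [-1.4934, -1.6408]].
sigma(A) ≈ {-3, 0}

A is real symmetric, so its spectrum consists of real eigenvalues. Expanding the characteristic polynomial of the displayed matrix gives
  det(λ I - A) = p(λ) = λ^2 + (3)λ + (0).
Solving p(λ) = 0 yields eigenvalues ≈ -3, 0. (A is shown rounded to 4 decimals, so these recover the underlying integer eigenvalues to within that precision.)
Verification: the trace of A = -3 equals the sum of eigenvalues -3, and det(A) ≈ -0.0001 matches the eigenvalue product 0.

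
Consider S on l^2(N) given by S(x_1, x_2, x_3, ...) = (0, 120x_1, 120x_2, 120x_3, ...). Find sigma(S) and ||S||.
sigma(S) = closed disk {z in C : |z| ≤ 120}; ||S|| = 120

Note S = 120·U where U is the unit right shift (U x)_k = x_{k-1} (with x_0 := 0); so ||S|| = 120||U|| and sigma(S) = 120·sigma(U). ||S x||^2 = sum_{k≥1} |120x_k|^2 = 14400||x||^2, so ||S|| = 120 and sigma(S) ⊂ {|z| ≤ 120}. For any |lambda| < 120, the equation (S - lambda I) x = 0 forces x_1 = 0, then 120x_k = lambda x_{k+1} ⇒ x = 0, so S has no eigenvalues. But (S - lambda I) is not surjective for |lambda| < 120: solving (S - lambda I) x = e_1 would require x_n proportional to (lambda/120)^(-n), which is not in l^2. So every |lambda| < 120 lies in the residual spectrum. The boundary |lambda| = 120 is in the approximate point spectrum (the spectrum is closed). Hence sigma(S) is the closed disk of radius 120.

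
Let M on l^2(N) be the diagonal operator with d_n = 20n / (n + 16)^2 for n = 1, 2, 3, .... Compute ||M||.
||M|| = 5/16 (attained at n = 16)

For M diagonal, ||M|| = sup_n |d_n|. Treat f(x) = 20x / (x + 16)^2 for real x > 0. By the quotient rule, f'(x) = 20(16 - x)/(x + 16)^3, which is positive for x < 16 and negative for x > 16. So f has a unique maximum at x = 16, and since 16 is a positive integer, the supremum over n ≥ 1 is attained at n = 16: d_16 = 20·16/(16 + 16)^2 = 20·16/1024 = 5/16. Hence ||M|| = 5/16.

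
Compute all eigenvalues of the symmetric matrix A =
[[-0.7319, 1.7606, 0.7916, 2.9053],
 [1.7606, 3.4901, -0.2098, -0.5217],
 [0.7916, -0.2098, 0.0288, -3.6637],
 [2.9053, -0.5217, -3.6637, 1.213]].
sigma(A) ≈ {-5, 0, 4, 5}

A is real symmetric, so its spectrum consists of real eigenvalues. Expanding the characteristic polynomial of the displayed matrix gives
  det(λ I - A) = p(λ) = λ^4 + (-4)λ^3 + (-25)λ^2 + (100.0022)λ + (-0.0034).
Solving p(λ) = 0 yields eigenvalues ≈ -5, 0, 4, 5. (A is shown rounded to 4 decimals, so these recover the underlying integer eigenvalues to within that precision.)
Verification: the trace of A = 4 equals the sum of eigenvalues 4, and det(A) ≈ -0.0034 matches the eigenvalue product 0.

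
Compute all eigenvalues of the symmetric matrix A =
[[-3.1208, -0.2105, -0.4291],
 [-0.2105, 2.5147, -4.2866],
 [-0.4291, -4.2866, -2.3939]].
sigma(A) ≈ {-5, -3, 5}

A is real symmetric, so its spectrum consists of real eigenvalues. Expanding the characteristic polynomial of the displayed matrix gives
  det(λ I - A) = p(λ) = λ^3 + (3)λ^2 + (-25)λ + (-75).
Solving p(λ) = 0 yields eigenvalues ≈ -5, -3, 5. (A is shown rounded to 4 decimals, so these recover the underlying integer eigenvalues to within that precision.)
Verification: the trace of A = -3 equals the sum of eigenvalues -3, and det(A) ≈ 75.0002 matches the eigenvalue product 75.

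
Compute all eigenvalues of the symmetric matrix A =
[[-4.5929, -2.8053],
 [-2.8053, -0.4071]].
sigma(A) ≈ {-6, 1}

A is real symmetric, so its spectrum consists of real eigenvalues. Expanding the characteristic polynomial of the displayed matrix gives
  det(λ I - A) = p(λ) = λ^2 + (5)λ + (-6).
Solving p(λ) = 0 yields eigenvalues ≈ -6, 1. (A is shown rounded to 4 decimals, so these recover the underlying integer eigenvalues to within that precision.)
Verification: the trace of A = -5 equals the sum of eigenvalues -5, and det(A) ≈ -5.9999 matches the eigenvalue product -6.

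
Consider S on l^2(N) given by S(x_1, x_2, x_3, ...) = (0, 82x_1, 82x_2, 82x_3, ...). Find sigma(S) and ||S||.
sigma(S) = closed disk {z in C : |z| ≤ 82}; ||S|| = 82

Note S = 82·U where U is the unit right shift (U x)_k = x_{k-1} (with x_0 := 0); so ||S|| = 82||U|| and sigma(S) = 82·sigma(U). ||S x||^2 = sum_{k≥1} |82x_k|^2 = 6724||x||^2, so ||S|| = 82 and sigma(S) ⊂ {|z| ≤ 82}. For any |lambda| < 82, the equation (S - lambda I) x = 0 forces x_1 = 0, then 82x_k = lambda x_{k+1} ⇒ x = 0, so S has no eigenvalues. But (S - lambda I) is not surjective for |lambda| < 82: solving (S - lambda I) x = e_1 would require x_n proportional to (lambda/82)^(-n), which is not in l^2. So every |lambda| < 82 lies in the residual spectrum. The boundary |lambda| = 82 is in the approximate point spectrum (the spectrum is closed). Hence sigma(S) is the closed disk of radius 82.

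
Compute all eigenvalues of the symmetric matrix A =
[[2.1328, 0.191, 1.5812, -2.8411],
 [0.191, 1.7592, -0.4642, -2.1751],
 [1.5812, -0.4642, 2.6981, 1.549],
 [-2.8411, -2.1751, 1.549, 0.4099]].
sigma(A) ≈ {-3, 1, 4, 5}

A is real symmetric, so its spectrum consists of real eigenvalues. Expanding the characteristic polynomial of the displayed matrix gives
  det(λ I - A) = p(λ) = λ^4 + (-7)λ^3 + (-1)λ^2 + (67)λ + (-59.9984).
Solving p(λ) = 0 yields eigenvalues ≈ -3, 1, 4, 5. (A is shown rounded to 4 decimals, so these recover the underlying integer eigenvalues to within that precision.)
Verification: the trace of A = 7 equals the sum of eigenvalues 7, and det(A) ≈ -59.9984 matches the eigenvalue product -60.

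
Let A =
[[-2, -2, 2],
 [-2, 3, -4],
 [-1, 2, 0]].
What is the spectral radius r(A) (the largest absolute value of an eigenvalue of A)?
r(A) ≈ 3.1241

The eigenvalues of A are the roots of its characteristic polynomial. With M = A (coefficients from the trace, the sum of principal 2x2 minors, and det A):
  p(λ) = det(λ I - M) = λ^3 - λ^2 + 26.
No integer candidate from the rational root theorem (±divisors of 26) is a root, so the roots are irrational. The cubic discriminant is Δ = -18148 < 0, so there is one real root and a complex-conjugate pair. p(-3) = -10 and p(-2) = 14 have opposite signs, so a root lies in (-3, -2); Newton's method refines it to λ ≈ -2.6639. Dividing out (λ - (-2.6639)) leaves approximately λ^2 - 3.6639λ + 9.7602. For λ^2 - 3.6639λ + 9.7602 the discriminant is -25.6166. It is negative, so the remaining roots are the complex-conjugate pair λ ≈ 1.8319 ± 2.5306i. Their product equals the constant term, so |λ|^2 ≈ 9.7602 and |λ| ≈ 3.1241.
Thus the eigenvalues (to 4 decimals) are -2.6639 (modulus 2.6639); 1.8319 ± 2.5306i (modulus 3.1241). The spectral radius is the largest modulus: r(A) ≈ 3.1241. (Cross-check: r(A) ≤ ||A||_2 ≈ 5.9802; equality holds whenever A is normal, though it can also hold for some non-normal A.)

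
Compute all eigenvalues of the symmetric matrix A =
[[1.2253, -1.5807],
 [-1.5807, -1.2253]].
sigma(A) ≈ {-2, 2}

A is real symmetric, so its spectrum consists of real eigenvalues. Expanding the characteristic polynomial of the displayed matrix gives
  det(λ I - A) = p(λ) = λ^2 + (0)λ + (-4).
Solving p(λ) = 0 yields eigenvalues ≈ -2, 2. (A is shown rounded to 4 decimals, so these recover the underlying integer eigenvalues to within that precision.)
Verification: the trace of A = 0 equals the sum of eigenvalues 0, and det(A) ≈ -4.0000 matches the eigenvalue product -4.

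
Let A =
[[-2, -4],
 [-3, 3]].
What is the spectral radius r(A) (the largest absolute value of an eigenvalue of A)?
r(A) = (1 + sqrt(73))/2 ≈ 4.772

The eigenvalues of A are the roots of its characteristic polynomial. With M = A (coefficients from the trace and determinant):
  p(λ) = det(λ I - M) = λ^2 - λ - 18.
For λ^2 - λ - 18 the discriminant is 73. It is nonnegative but not a perfect square, so the roots are real and irrational: λ = (1 ± sqrt(73))/2 ≈ 4.772, -3.772.
Thus the eigenvalues (to 4 decimals) are 4.772 (modulus 4.772); -3.772 (modulus 3.772). The spectral radius is the largest modulus: r(A) = (1 + sqrt(73))/2 ≈ 4.772. (Cross-check: r(A) ≤ ||A||_2 ≈ 5.0083; equality holds whenever A is normal, though it can also hold for some non-normal A.)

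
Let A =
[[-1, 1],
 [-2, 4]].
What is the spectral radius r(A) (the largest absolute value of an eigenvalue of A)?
r(A) = (3 + sqrt(17))/2 ≈ 3.5616

The eigenvalues of A are the roots of its characteristic polynomial. With M = A (coefficients from the trace and determinant):
  p(λ) = det(λ I - M) = λ^2 - 3λ - 2.
For λ^2 - 3λ - 2 the discriminant is 17. It is nonnegative but not a perfect square, so the roots are real and irrational: λ = (3 ± sqrt(17))/2 ≈ 3.5616, -0.5616.
Thus the eigenvalues (to 4 decimals) are 3.5616 (modulus 3.5616); -0.5616 (modulus 0.5616). The spectral radius is the largest modulus: r(A) = (3 + sqrt(17))/2 ≈ 3.5616. (Cross-check: r(A) ≤ ||A||_2 ≈ 4.6708; equality holds whenever A is normal, though it can also hold for some non-normal A.)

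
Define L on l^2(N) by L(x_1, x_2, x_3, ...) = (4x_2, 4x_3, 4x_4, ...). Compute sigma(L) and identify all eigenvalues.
sigma(L) = closed disk {z in C : |z| ≤ 4}; sigma_p(L) = open disk {z in C : |z| < 4}

Note L = 4·V where V is the unit left shift (V x)_k = x_{k+1}; so sigma(L) = 4·sigma(V) and ||L|| = 4||V||. ||L x||^2 = 16sum_{k≥2} |x_k|^2 ≤ 16||x||^2, with equality on {x : x_1 = 0}, so ||L|| = 4. For any lambda with |lambda| < 4, set r = lambda/4 (|r| < 1); the vector x = (1, r, r^2, ...) is in l^2 and satisfies L x = 4(r, r^2, ...) = lambda x, so lambda is an eigenvalue. On the boundary |lambda| = 4 the geometric series diverges, so no l^2 eigenvector exists, but these lambda lie in the approximate point spectrum. Hence sigma(L) is the closed disk of radius 4 and sigma_p(L) is the open disk.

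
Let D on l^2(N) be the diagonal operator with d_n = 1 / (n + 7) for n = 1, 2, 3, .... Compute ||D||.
||D|| = 1/8 (attained at n = 1)

For D diagonal, ||D|| = sup_n |d_n| = sup_n 1/(n + 7). This is positive and strictly decreasing in n, so the supremum is attained at n = 1: d_1 = 1/(1 + 7) = 1/8. Hence ||D|| = 1/8.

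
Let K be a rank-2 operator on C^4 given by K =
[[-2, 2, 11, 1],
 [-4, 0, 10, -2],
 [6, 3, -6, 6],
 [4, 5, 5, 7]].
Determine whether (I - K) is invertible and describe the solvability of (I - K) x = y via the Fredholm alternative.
(I - K) is invertible (det(I - K) = -154 ≠ 0), so for every y in C^4 the equation (I - K) x = y has a unique solution.

K has rank 2 and factors as K = U V^T = u1 v1^T + u2 v2^T with u1 = (1, 2, -3, -2), v1 = (-2, -1, 2, -2), u2 = (-3, -2, 0, -3), v2 = (0, -1, -3, -1) (multiplying out reproduces the displayed K). The nonzero eigenvalues of U V^T coincide with those of the 2 x 2 matrix G = V^T U = [[v1·u1, v1·u2], [v2·u1, v2·u2]] = [[-6, 14], [9, 5]], and by the Sylvester determinant identity det(I_4 - U V^T) = det(I_2 - V^T U) = det([[7, -14], [-9, -4]]) = (7)(-4) - (-14)(-9) = -154. (Direct check: I - K =
[[3, -2, -11, -1],
 [4, 1, -10, 2],
 [-6, -3, 7, -6],
 [-4, -5, -5, -6]]
has determinant -154.) The finite-dimensional Fredholm alternative says: either (I - K) is invertible, or ker(I - K) ≠ {0} and then range(I - K) = ker((I - K)^*)^⊥, with dim ker(I - K) = dim ker((I - K)^*). Since det(I - K) ≠ 0, 1 is not an eigenvalue of K and ker(I - K) = {0}, so we are in the first case: for every y there is a unique x = (I - K)^(-1) y. (Explicitly, by the Woodbury identity, (I - U V^T)^(-1) = I + U (I_2 - G)^(-1) V^T.)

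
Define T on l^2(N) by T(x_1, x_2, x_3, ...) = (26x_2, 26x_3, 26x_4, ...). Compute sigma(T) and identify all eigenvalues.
sigma(T) = closed disk {z in C : |z| ≤ 26}; sigma_p(T) = open disk {z in C : |z| < 26}

Note T = 26·V where V is the unit left shift (V x)_k = x_{k+1}; so sigma(T) = 26·sigma(V) and ||T|| = 26||V||. ||T x||^2 = 676sum_{k≥2} |x_k|^2 ≤ 676||x||^2, with equality on {x : x_1 = 0}, so ||T|| = 26. For any lambda with |lambda| < 26, set r = lambda/26 (|r| < 1); the vector x = (1, r, r^2, ...) is in l^2 and satisfies T x = 26(r, r^2, ...) = lambda x, so lambda is an eigenvalue. On the boundary |lambda| = 26 the geometric series diverges, so no l^2 eigenvector exists, but these lambda lie in the approximate point spectrum. Hence sigma(T) is the closed disk of radius 26 and sigma_p(T) is the open disk.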